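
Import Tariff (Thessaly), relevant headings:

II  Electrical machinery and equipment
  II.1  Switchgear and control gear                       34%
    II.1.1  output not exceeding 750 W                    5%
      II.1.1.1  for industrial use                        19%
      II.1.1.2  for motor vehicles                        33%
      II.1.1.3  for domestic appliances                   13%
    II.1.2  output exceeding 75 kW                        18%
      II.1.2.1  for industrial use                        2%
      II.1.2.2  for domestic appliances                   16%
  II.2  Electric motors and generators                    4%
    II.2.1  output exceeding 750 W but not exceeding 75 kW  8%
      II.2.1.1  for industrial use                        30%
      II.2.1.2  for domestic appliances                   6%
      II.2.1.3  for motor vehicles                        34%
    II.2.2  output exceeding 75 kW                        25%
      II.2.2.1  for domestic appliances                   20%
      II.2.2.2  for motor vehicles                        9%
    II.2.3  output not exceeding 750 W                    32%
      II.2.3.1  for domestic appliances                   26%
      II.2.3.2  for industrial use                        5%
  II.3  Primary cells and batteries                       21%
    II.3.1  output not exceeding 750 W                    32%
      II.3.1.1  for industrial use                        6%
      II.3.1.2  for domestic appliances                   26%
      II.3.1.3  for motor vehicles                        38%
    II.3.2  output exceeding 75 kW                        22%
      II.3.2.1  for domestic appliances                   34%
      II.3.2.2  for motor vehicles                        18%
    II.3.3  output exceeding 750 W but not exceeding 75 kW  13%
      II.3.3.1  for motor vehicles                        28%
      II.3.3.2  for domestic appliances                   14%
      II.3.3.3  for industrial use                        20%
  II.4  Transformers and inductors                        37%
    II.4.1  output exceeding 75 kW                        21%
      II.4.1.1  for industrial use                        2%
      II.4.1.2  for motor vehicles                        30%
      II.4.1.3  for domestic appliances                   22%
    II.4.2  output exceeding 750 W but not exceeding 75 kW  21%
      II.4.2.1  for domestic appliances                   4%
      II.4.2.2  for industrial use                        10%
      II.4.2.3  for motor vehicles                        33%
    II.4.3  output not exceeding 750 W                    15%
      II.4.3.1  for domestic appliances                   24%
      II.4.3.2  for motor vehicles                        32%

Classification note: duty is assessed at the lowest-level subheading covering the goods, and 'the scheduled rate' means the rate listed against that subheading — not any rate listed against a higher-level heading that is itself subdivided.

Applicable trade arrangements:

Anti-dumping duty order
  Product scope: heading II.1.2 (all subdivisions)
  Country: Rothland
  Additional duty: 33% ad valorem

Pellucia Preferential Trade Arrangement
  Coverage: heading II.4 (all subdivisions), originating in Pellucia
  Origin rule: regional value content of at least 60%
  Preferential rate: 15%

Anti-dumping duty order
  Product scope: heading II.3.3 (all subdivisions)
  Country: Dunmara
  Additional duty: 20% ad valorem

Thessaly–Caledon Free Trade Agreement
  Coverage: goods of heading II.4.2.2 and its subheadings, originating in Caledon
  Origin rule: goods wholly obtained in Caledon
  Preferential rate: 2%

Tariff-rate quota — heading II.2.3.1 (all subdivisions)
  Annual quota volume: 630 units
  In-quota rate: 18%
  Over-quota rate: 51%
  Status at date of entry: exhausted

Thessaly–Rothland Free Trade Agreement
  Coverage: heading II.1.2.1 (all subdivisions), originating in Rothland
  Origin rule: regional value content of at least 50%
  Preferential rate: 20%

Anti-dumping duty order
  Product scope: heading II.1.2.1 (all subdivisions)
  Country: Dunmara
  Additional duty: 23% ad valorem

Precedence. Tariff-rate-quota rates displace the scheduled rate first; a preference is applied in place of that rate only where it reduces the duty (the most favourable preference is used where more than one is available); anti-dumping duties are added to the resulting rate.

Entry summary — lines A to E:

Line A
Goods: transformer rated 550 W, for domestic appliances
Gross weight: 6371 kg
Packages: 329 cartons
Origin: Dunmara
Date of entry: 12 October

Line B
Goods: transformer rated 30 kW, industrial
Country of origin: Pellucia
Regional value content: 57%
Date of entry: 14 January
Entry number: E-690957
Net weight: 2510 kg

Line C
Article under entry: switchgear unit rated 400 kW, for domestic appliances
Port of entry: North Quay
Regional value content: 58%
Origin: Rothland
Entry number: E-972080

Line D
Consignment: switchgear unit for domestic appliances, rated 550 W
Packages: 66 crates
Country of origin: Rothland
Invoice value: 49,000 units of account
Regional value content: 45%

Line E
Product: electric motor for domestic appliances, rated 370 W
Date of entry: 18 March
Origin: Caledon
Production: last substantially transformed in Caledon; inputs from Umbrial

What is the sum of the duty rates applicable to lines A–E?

Line A: transformer → II.4; rated 550 W → II.4.3; for domestic appliances → II.4.3.1. Scheduled 24%. No special measure applies. → 24%.
Line B: transformer → II.4; rated 30 kW → II.4.2; industrial → II.4.2.2. Scheduled 10%. Pellucia agreement on II.4: RVC < 60%. → 10%.
Line C: switchgear unit → II.1; rated 400 kW → II.1.2; for domestic appliances → II.1.2.2. Scheduled 16%. Rothland agreement on II.1.2.1: II.1.2.2 not covered; anti-dumping (Rothland, II.1.2): +33%; total 16% + 33% = 49%. → 49%.
Line D: switchgear unit → II.1; rated 550 W → II.1.1; for domestic appliances → II.1.1.3. Scheduled 13%. Rothland agreement on II.1.2.1: II.1.1.3 not covered. → 13%.
Line E: electric motor → II.2; rated 370 W → II.2.3; for domestic appliances → II.2.3.1. Scheduled 26%. quota on II.2.3.1 exhausted → over-quota 51%; Caledon agreement on II.4.2.2: II.2.3.1 not covered. → 51%.
Sum: 24% + 10% + 49% + 13% + 51% = 147%.

147%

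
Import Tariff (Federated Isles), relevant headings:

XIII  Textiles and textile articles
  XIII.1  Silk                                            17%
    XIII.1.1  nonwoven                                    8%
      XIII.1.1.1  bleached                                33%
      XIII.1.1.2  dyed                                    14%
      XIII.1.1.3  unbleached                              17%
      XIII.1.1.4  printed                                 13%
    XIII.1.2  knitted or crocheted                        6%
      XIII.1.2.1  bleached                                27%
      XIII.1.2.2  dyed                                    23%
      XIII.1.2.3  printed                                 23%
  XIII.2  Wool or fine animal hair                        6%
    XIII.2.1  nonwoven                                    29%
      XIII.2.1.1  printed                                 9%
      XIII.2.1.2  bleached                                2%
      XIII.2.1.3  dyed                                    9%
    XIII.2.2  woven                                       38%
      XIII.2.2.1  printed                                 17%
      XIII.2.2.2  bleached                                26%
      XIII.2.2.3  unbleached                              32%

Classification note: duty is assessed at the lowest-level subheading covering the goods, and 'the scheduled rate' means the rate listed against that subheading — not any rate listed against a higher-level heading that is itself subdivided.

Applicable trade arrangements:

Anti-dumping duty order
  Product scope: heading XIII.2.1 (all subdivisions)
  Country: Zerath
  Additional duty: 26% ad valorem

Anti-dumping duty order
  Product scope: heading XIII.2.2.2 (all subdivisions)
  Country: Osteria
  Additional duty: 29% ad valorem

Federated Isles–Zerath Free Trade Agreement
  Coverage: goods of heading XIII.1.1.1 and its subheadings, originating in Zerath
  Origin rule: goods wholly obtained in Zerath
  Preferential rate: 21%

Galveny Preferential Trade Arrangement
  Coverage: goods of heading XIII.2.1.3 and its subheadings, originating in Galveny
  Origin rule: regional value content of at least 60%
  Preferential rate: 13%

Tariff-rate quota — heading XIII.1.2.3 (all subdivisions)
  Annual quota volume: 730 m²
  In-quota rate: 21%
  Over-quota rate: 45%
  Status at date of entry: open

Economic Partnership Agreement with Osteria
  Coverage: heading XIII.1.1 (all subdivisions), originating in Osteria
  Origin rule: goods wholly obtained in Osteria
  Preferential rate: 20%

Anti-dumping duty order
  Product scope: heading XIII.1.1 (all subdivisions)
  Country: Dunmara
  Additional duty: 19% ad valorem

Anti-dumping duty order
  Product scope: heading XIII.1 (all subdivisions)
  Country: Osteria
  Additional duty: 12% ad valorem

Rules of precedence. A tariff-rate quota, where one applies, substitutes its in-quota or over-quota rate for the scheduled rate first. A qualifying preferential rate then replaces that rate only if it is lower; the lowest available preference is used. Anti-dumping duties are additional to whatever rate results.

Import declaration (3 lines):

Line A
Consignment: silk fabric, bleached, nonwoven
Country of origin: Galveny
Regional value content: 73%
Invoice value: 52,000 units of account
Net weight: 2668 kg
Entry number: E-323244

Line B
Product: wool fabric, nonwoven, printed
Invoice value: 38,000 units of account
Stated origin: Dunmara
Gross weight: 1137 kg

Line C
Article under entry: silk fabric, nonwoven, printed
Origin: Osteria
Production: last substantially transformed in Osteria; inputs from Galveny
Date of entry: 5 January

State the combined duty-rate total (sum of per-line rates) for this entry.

67%

Line A: silk → XIII.1; nonwoven → XIII.1.1; bleached → XIII.1.1.1. Scheduled 33%. Galveny agreement on XIII.2.1.3: XIII.1.1.1 not covered. → 33%.
Line B: wool → XIII.2; nonwoven → XIII.2.1; printed → XIII.2.1.1. Scheduled 9%. No special measure applies. → 9%.
Line C: silk → XIII.1; nonwoven → XIII.1.1; printed → XIII.1.1.4. Scheduled 13%. Osteria agreement on XIII.1.1: not wholly obtained; anti-dumping (Osteria, XIII.1): +12%; total 13% + 12% = 25%. → 25%.
Sum: 33% + 9% + 25% = 67%.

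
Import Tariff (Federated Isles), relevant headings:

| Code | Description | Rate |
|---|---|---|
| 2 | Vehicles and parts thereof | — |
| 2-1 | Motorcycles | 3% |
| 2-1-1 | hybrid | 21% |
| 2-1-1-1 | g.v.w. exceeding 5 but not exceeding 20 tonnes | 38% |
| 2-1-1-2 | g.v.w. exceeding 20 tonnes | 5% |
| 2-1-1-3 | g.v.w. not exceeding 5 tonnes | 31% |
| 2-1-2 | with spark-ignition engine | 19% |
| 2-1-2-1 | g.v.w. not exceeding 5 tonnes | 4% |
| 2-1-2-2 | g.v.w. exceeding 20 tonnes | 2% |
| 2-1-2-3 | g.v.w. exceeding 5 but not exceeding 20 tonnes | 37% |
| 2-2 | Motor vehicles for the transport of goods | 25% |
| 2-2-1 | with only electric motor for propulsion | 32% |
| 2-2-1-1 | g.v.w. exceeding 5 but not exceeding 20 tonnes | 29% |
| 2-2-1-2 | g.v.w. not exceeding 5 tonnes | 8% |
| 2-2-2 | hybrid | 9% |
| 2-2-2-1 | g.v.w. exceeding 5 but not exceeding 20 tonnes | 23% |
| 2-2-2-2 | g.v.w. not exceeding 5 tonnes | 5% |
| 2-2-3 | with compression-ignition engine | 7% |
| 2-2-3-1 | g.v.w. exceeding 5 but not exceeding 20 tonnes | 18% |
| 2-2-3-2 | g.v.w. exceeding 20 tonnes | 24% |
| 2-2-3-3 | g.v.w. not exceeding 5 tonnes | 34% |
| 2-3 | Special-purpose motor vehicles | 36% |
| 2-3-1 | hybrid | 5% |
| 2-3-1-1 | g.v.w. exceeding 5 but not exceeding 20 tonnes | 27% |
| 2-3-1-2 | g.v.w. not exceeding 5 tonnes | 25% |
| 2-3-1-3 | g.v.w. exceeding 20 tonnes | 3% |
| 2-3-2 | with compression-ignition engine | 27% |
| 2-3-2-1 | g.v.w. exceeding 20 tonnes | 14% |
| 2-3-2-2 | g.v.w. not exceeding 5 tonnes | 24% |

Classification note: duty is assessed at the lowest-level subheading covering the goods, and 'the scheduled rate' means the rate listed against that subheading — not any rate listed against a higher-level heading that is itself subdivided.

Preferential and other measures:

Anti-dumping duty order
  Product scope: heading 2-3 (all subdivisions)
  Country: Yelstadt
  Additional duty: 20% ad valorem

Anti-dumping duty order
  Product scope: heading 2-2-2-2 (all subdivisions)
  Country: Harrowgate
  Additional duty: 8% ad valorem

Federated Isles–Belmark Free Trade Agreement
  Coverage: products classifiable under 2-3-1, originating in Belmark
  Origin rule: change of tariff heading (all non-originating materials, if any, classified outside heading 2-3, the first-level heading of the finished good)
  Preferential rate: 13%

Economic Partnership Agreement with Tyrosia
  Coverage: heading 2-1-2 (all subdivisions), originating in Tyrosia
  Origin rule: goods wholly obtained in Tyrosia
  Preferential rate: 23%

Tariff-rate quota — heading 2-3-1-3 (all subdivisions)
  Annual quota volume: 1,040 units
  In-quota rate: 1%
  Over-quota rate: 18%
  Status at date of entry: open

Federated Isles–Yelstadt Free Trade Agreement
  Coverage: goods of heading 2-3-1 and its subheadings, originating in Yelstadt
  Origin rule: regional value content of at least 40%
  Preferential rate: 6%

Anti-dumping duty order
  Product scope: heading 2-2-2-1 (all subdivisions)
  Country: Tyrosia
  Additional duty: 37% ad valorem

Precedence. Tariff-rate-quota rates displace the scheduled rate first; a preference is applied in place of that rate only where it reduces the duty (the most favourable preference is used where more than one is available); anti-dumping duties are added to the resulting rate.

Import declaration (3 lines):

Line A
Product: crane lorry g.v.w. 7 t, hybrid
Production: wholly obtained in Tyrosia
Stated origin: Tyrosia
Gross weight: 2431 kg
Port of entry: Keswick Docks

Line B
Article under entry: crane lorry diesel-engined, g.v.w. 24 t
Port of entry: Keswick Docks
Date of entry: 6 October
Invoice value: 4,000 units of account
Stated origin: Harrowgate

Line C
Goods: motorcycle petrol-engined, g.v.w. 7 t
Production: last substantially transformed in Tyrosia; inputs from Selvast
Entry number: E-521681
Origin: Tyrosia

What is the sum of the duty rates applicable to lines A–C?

Line A: crane lorry → 2-3; hybrid → 2-3-1; g.v.w. 7 t → 2-3-1-1. Scheduled 27%. Tyrosia agreement on 2-1-2: 2-3-1-1 not covered. → 27%.
Line B: crane lorry → 2-3; diesel-engined → 2-3-2; g.v.w. 24 t → 2-3-2-1. Scheduled 14%. No special measure applies. → 14%.
Line C: motorcycle → 2-1; petrol-engined → 2-1-2; g.v.w. 7 t → 2-1-2-3. Scheduled 37%. Tyrosia agreement on 2-1-2: not wholly obtained. → 37%.
Sum: 27% + 14% + 37% = 78%.

78%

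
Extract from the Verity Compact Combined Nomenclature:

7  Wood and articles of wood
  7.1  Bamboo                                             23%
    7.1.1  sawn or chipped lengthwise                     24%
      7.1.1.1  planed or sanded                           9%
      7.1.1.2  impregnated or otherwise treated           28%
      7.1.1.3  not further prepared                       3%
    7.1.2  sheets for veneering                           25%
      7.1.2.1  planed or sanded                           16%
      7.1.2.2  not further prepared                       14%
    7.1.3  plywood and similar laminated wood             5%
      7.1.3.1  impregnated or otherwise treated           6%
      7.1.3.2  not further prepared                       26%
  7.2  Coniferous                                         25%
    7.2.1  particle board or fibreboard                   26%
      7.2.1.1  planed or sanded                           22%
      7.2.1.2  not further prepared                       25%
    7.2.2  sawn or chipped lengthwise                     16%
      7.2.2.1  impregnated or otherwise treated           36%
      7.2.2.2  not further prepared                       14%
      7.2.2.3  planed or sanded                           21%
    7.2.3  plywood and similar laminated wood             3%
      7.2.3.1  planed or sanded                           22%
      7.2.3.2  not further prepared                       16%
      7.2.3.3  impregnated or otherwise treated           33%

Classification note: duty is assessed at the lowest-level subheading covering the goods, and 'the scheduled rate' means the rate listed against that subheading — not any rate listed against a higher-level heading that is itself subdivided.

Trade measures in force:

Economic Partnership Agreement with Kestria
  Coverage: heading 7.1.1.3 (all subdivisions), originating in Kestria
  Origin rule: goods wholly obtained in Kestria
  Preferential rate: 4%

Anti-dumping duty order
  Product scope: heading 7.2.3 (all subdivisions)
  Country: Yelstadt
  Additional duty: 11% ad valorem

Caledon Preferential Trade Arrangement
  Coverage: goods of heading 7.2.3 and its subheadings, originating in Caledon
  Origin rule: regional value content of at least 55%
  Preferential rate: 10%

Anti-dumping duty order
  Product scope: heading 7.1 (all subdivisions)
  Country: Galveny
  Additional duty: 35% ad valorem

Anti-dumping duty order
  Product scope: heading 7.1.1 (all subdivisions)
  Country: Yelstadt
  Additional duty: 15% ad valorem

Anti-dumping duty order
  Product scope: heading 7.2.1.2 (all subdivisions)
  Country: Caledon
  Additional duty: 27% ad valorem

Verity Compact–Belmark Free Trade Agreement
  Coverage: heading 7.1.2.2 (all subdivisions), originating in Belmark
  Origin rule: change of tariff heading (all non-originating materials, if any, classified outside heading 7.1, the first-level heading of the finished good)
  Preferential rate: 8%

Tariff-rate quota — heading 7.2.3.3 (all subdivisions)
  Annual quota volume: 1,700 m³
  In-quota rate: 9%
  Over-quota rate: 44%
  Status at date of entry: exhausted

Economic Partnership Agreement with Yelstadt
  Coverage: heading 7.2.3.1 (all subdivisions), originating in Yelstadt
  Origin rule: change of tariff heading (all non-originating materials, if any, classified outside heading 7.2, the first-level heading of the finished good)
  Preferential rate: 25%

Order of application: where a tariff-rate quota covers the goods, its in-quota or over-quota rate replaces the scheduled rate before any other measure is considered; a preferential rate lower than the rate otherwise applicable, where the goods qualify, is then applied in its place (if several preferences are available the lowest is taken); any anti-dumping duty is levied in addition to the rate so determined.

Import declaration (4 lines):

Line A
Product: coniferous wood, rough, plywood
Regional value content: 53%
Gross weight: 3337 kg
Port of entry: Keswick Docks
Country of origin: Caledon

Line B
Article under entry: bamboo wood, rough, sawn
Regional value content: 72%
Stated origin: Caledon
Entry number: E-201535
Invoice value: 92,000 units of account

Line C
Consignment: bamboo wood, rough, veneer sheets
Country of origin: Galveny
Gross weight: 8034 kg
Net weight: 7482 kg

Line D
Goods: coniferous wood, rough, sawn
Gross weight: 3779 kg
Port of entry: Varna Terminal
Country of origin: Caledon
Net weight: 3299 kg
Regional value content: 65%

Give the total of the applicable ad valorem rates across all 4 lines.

Line A: coniferous → 7.2; plywood → 7.2.3; rough → 7.2.3.2. Scheduled 16%. Caledon agreement on 7.2.3: RVC < 55%. → 16%.
Line B: bamboo → 7.1; sawn → 7.1.1; rough → 7.1.1.3. Scheduled 3%. Caledon agreement on 7.2.3: 7.1.1.3 not covered. → 3%.
Line C: bamboo → 7.1; veneer sheets → 7.1.2; rough → 7.1.2.2. Scheduled 14%. anti-dumping (Galveny, 7.1): +35%; total 14% + 35% = 49%. → 49%.
Line D: coniferous → 7.2; sawn → 7.2.2; rough → 7.2.2.2. Scheduled 14%. Caledon agreement on 7.2.3: 7.2.2.2 not covered. → 14%.
Sum: 16% + 3% + 49% + 14% = 82%.

82%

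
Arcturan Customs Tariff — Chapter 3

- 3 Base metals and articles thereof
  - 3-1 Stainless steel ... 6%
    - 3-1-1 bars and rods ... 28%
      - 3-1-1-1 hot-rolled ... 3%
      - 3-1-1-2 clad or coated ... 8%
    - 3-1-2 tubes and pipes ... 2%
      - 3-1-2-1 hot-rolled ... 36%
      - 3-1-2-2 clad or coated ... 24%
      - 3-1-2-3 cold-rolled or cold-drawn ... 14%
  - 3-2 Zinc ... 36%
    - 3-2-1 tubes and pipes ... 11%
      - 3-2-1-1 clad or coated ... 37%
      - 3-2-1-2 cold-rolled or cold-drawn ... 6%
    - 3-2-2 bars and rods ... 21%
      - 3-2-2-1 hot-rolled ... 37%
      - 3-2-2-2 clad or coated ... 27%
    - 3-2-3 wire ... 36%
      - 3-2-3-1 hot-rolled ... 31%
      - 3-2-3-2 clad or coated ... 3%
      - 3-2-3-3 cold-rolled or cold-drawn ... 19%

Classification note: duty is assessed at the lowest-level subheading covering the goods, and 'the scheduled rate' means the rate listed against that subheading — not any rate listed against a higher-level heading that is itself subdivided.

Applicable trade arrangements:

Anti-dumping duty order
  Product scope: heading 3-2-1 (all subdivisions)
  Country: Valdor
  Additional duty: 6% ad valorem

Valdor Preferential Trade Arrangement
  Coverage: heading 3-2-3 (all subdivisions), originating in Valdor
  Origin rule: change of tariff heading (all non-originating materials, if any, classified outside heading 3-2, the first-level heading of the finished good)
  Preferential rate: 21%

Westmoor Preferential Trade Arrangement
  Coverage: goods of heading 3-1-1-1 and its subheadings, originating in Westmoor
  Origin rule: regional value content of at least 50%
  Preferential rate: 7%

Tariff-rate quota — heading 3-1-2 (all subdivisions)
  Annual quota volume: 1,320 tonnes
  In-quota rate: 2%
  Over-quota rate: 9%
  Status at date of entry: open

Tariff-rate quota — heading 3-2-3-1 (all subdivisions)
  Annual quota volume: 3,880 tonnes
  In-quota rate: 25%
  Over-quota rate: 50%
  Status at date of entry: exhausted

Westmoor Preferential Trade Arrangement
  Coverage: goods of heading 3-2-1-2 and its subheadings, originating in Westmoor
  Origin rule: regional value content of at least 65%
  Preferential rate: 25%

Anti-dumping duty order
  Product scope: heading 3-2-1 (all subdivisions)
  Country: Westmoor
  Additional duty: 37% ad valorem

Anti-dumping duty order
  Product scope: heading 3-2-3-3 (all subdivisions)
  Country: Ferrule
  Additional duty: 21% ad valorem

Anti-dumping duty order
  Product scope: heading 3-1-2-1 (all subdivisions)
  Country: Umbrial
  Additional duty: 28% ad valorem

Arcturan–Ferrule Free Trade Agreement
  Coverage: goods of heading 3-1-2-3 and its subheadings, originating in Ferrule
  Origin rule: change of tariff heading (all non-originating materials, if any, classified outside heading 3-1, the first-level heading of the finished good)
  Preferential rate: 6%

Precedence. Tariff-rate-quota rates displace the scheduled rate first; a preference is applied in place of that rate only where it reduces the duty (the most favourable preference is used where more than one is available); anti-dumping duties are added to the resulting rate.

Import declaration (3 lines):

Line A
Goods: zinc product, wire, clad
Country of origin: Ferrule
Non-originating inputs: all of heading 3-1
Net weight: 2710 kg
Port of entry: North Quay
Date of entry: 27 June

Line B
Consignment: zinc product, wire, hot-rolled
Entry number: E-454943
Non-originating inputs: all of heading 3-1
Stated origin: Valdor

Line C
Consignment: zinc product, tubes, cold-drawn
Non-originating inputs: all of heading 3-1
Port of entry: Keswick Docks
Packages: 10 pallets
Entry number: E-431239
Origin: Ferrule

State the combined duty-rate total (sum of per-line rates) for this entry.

30%

Line A: zinc → 3-2; wire → 3-2-3; clad → 3-2-3-2. Scheduled 3%. Ferrule agreement on 3-1-2-3: 3-2-3-2 not covered. → 3%.
Line B: zinc → 3-2; wire → 3-2-3; hot-rolled → 3-2-3-1. Scheduled 31%. quota on 3-2-3-1 exhausted → over-quota 50%; Valdor agreement on 3-2-3: CTH met → 21% available; preferential 21%. → 21%.
Line C: zinc → 3-2; tubes → 3-2-1; cold-drawn → 3-2-1-2. Scheduled 6%. Ferrule agreement on 3-1-2-3: 3-2-1-2 not covered. → 6%.
Sum: 3% + 21% + 6% = 30%.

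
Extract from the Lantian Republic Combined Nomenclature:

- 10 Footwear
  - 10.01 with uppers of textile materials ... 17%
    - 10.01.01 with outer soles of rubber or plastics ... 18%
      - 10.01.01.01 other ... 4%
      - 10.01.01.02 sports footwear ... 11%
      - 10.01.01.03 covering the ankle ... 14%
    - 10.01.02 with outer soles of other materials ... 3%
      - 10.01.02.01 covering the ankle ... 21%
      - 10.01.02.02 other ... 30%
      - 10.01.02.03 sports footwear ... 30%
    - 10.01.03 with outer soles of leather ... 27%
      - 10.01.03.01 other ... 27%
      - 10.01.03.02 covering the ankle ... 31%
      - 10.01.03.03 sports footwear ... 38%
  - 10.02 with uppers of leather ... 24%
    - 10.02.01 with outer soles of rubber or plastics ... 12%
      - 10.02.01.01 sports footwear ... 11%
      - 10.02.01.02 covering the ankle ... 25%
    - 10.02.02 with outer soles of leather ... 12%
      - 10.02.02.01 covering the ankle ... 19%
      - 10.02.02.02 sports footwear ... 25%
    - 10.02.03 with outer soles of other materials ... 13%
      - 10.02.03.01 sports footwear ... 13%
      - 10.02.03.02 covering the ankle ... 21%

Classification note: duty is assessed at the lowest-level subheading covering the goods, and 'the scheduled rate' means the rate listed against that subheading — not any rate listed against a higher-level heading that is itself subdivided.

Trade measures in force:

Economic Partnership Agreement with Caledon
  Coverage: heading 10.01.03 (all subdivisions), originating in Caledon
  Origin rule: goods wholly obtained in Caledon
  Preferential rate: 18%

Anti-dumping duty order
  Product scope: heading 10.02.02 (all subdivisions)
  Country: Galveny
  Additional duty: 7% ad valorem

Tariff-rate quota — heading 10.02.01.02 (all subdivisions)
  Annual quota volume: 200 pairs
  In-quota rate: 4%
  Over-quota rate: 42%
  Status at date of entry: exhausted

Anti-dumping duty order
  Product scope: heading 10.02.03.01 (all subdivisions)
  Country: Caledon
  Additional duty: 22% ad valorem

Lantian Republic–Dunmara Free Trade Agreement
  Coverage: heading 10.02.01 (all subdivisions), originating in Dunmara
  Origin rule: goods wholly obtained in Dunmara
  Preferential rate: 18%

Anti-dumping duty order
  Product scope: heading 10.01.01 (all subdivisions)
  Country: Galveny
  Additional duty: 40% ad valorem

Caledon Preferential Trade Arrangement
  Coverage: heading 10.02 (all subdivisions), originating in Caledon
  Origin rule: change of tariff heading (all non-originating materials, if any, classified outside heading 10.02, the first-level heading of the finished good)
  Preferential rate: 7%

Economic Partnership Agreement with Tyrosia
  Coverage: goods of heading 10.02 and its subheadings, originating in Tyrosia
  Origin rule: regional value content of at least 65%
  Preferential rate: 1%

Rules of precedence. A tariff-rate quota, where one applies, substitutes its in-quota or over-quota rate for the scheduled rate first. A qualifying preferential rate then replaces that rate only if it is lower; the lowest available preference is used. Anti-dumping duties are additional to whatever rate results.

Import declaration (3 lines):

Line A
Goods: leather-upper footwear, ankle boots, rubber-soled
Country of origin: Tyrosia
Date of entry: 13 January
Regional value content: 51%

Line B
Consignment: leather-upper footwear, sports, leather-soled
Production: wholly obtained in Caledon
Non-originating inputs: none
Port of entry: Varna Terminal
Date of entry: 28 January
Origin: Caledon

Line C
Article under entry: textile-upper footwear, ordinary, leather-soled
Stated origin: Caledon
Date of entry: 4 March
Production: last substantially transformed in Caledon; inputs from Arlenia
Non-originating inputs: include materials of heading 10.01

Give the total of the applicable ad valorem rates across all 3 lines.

Line A: leather-upper → 10.02; rubber-soled → 10.02.01; ankle boots → 10.02.01.02. Scheduled 25%. quota on 10.02.01.02 exhausted → over-quota 42%; Tyrosia agreement on 10.02: RVC < 65%. → 42%.
Line B: leather-upper → 10.02; leather-soled → 10.02.02; sports → 10.02.02.02. Scheduled 25%. Caledon agreement on 10.01.03: 10.02.02.02 not covered; Caledon agreement on 10.02: CTH met → 7% available; preferential 7%. → 7%.
Line C: textile-upper → 10.01; leather-soled → 10.01.03; ordinary → 10.01.03.01. Scheduled 27%. Caledon agreement on 10.01.03: not wholly obtained; Caledon agreement on 10.02: 10.01.03.01 not covered. → 27%.
Sum: 42% + 7% + 27% = 76%.

76%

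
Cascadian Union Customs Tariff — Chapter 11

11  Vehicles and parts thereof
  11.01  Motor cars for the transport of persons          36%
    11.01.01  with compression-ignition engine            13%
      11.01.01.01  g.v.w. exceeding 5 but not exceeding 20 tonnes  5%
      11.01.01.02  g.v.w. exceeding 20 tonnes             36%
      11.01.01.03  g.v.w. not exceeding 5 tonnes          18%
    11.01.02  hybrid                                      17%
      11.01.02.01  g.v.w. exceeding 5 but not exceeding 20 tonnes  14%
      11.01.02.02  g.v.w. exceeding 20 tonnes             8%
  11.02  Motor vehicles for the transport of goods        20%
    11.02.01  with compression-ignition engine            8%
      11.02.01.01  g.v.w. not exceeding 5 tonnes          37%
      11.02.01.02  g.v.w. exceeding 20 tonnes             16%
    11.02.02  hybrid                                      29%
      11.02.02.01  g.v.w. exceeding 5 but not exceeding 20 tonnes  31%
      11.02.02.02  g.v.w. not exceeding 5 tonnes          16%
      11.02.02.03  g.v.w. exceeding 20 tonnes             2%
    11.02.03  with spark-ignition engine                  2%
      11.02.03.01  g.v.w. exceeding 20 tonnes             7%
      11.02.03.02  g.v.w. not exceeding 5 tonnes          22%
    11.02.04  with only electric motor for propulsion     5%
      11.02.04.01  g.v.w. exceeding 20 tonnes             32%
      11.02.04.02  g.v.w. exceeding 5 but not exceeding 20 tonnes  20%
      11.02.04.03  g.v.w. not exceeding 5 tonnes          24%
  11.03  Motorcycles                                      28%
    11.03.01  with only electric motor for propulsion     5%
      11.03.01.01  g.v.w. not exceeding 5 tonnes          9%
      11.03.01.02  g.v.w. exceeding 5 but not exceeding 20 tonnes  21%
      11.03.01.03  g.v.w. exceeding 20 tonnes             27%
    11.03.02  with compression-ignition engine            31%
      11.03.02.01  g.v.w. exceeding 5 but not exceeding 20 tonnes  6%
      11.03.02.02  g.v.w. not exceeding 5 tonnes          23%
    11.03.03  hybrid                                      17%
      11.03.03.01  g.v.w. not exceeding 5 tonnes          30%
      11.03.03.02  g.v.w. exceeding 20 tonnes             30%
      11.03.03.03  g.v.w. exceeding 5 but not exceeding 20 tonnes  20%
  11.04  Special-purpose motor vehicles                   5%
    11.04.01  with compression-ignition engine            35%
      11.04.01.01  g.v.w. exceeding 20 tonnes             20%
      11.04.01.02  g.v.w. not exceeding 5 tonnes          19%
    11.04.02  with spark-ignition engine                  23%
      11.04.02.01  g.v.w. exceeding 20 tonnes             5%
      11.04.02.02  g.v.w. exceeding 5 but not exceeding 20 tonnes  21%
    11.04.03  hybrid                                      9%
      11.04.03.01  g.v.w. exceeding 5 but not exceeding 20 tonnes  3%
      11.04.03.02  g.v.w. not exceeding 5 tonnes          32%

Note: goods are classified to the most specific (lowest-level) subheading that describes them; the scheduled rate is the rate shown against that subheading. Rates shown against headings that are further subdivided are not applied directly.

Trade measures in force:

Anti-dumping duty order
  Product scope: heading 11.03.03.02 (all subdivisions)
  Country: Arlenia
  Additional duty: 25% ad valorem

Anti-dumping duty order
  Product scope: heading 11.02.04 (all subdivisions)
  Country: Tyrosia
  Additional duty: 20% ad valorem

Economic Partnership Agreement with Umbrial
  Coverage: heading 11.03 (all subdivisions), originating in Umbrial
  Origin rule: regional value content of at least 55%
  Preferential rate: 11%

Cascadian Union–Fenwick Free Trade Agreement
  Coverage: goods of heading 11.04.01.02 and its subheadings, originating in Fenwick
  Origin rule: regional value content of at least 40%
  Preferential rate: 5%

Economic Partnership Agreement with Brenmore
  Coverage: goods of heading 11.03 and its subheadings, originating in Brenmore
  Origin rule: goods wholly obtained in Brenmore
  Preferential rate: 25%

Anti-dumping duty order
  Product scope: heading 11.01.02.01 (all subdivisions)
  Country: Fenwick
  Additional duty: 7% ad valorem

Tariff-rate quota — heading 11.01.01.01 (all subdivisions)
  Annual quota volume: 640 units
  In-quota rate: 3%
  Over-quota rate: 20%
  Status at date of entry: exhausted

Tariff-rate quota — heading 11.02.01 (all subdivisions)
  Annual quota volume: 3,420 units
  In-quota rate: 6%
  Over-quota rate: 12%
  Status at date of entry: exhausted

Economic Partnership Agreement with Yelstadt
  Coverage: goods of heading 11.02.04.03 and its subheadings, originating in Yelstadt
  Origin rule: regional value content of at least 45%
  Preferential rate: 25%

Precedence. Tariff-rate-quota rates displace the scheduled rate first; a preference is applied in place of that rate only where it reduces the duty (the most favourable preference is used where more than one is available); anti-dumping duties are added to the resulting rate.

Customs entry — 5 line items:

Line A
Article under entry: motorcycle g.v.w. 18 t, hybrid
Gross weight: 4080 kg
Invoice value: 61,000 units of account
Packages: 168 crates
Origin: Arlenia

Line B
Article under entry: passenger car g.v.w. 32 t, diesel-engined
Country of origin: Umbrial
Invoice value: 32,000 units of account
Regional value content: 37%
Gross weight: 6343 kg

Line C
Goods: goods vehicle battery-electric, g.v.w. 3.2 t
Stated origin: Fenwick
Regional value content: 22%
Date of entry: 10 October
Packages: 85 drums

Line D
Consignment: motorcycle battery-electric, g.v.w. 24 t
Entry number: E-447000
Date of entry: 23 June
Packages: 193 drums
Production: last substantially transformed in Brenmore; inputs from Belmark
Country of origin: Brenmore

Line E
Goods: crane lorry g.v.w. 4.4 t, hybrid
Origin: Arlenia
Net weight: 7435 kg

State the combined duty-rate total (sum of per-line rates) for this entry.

139%

Line A: motorcycle → 11.03; hybrid → 11.03.03; g.v.w. 18 t → 11.03.03.03. Scheduled 20%. No special measure applies. → 20%.
Line B: passenger car → 11.01; diesel-engined → 11.01.01; g.v.w. 32 t → 11.01.01.02. Scheduled 36%. Umbrial agreement on 11.03: 11.01.01.02 not covered. → 36%.
Line C: goods vehicle → 11.02; battery-electric → 11.02.04; g.v.w. 3.2 t → 11.02.04.03. Scheduled 24%. Fenwick agreement on 11.04.01.02: 11.02.04.03 not covered. → 24%.
Line D: motorcycle → 11.03; battery-electric → 11.03.01; g.v.w. 24 t → 11.03.01.03. Scheduled 27%. Brenmore agreement on 11.03: not wholly obtained. → 27%.
Line E: crane lorry → 11.04; hybrid → 11.04.03; g.v.w. 4.4 t → 11.04.03.02. Scheduled 32%. No special measure applies. → 32%.
Sum: 20% + 36% + 24% + 27% + 32% = 139%.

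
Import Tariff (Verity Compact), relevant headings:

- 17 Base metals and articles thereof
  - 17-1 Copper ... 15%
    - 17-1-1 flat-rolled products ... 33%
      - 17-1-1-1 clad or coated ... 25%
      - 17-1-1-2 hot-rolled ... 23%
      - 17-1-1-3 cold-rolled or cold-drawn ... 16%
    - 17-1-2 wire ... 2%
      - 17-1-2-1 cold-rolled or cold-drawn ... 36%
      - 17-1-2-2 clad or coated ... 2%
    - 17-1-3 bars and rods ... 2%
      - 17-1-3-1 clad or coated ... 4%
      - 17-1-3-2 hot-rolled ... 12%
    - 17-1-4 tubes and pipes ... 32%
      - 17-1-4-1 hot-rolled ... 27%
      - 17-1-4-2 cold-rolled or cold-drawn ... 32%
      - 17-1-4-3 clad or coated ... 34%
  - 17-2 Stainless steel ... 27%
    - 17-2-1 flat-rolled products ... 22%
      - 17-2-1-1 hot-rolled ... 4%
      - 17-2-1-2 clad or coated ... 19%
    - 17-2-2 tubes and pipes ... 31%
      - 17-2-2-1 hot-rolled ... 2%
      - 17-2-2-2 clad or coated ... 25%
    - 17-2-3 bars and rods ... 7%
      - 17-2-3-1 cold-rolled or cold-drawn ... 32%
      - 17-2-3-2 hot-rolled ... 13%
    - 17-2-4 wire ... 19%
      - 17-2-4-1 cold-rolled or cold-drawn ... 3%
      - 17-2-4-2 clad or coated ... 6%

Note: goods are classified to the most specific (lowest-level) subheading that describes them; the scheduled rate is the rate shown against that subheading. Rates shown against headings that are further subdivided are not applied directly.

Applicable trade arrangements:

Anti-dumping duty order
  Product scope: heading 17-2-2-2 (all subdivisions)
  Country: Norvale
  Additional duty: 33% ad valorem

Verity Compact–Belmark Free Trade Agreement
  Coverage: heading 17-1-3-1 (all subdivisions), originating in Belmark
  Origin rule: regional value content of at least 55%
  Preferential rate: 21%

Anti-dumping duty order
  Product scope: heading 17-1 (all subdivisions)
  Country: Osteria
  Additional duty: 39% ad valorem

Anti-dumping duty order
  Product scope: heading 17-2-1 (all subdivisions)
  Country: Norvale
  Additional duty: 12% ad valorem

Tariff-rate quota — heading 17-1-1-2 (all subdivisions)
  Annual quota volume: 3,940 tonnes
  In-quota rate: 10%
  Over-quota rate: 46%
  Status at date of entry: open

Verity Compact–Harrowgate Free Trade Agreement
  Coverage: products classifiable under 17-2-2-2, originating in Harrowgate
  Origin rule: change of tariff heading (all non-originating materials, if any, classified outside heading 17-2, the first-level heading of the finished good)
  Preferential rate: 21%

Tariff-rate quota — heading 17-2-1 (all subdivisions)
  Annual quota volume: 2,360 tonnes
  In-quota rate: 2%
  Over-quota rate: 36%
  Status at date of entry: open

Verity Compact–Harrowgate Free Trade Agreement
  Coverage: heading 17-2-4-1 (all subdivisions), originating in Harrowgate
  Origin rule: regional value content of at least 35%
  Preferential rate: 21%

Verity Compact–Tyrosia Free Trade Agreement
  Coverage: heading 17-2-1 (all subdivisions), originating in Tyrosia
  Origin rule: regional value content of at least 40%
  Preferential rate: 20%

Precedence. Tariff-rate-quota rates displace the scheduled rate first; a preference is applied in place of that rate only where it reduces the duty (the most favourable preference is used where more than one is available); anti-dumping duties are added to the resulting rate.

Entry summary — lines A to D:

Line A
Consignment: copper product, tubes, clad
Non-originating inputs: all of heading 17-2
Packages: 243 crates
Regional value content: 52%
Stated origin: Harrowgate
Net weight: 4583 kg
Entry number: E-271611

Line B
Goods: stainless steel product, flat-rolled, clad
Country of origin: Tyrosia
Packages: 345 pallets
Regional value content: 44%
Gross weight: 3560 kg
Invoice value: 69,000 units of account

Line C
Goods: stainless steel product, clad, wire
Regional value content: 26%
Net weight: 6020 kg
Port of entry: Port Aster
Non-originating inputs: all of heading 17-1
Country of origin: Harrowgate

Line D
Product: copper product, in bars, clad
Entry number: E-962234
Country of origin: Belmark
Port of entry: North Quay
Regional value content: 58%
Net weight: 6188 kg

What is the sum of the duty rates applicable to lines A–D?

Line A: copper → 17-1; tubes → 17-1-4; clad → 17-1-4-3. Scheduled 34%. Harrowgate agreement on 17-2-2-2: 17-1-4-3 not covered; Harrowgate agreement on 17-2-4-1: 17-1-4-3 not covered. → 34%.
Line B: stainless steel → 17-2; flat-rolled → 17-2-1; clad → 17-2-1-2. Scheduled 19%. quota on 17-2-1 open → in-quota 2%; Tyrosia agreement on 17-2-1: RVC ≥ 40% → 20% available; preference 20% not lower than 2% → no reduction. → 2%.
Line C: stainless steel → 17-2; wire → 17-2-4; clad → 17-2-4-2. Scheduled 6%. Harrowgate agreement on 17-2-2-2: 17-2-4-2 not covered; Harrowgate agreement on 17-2-4-1: 17-2-4-2 not covered. → 6%.
Line D: copper → 17-1; in bars → 17-1-3; clad → 17-1-3-1. Scheduled 4%. Belmark agreement on 17-1-3-1: RVC ≥ 55% → 21% available; preference 21% not lower than 4% → no reduction. → 4%.
Sum: 34% + 2% + 6% + 4% = 46%.

46%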